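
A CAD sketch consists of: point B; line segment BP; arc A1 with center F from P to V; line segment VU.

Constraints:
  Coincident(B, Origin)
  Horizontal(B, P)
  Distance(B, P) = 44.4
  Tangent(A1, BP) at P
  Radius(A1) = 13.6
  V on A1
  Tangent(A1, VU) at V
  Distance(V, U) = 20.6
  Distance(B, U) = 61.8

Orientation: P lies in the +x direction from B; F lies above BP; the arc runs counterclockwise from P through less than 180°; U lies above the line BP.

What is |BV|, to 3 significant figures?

60.0

Checks: |FV| = 13.60 ✓; ∠(FV, VU) = 90.00° ✓; |VU| = 20.60 ✓; |BU| = 61.80 ✓.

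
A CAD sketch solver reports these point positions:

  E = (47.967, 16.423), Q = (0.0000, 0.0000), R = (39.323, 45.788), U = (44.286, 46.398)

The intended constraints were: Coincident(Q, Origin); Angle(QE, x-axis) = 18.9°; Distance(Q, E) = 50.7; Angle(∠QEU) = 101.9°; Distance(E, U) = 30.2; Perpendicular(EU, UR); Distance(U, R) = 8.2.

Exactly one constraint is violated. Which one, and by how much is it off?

Distance(U, R) = 8.2 — off by 3.20.

Q = (0.00, 0.00) ✓; QE at 18.90° ✓; |QE| = 50.70 ✓; ∠QEU = 101.9° ✓; |EU| = 30.20 ✓; ∠(EU, UR) = 90.01° ✓; |UR| = 5.000 ✗.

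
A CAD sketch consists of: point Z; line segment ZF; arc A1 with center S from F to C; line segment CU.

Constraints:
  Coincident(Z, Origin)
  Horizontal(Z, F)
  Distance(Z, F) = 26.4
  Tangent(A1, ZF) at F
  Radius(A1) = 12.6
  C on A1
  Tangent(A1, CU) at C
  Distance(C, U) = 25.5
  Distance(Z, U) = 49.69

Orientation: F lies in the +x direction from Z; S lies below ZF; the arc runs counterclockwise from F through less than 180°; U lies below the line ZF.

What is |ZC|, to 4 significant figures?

24.37

Checks: Z = (0.00, 0.00) ✓; |SC| = 12.60 ✓; ∠(SC, CU) = 90.00° ✓; |CU| = 25.50 ✓; |ZU| = 49.69 ✓.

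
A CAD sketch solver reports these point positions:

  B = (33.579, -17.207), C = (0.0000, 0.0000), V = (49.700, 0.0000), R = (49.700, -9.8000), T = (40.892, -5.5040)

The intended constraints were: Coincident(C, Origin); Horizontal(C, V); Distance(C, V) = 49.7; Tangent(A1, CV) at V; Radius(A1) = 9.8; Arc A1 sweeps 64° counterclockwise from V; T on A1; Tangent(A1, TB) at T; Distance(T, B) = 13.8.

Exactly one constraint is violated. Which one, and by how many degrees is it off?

Tangent(A1, TB) at T — off by 6.00°.

C = (0.00, 0.00) ✓; C.y = 0.00, V.y = 0.00 ✓; |CV| = 49.70 ✓; ∠(RV, VC) = 90.00° ✓; |RV| = 9.800 ✓; bearing(R→T) − bearing(R→V) = 64.00° ✓; |RT| = 9.800 ✓; ∠(RT, TB) = 96.00° ✗; |TB| = 13.80 ✓.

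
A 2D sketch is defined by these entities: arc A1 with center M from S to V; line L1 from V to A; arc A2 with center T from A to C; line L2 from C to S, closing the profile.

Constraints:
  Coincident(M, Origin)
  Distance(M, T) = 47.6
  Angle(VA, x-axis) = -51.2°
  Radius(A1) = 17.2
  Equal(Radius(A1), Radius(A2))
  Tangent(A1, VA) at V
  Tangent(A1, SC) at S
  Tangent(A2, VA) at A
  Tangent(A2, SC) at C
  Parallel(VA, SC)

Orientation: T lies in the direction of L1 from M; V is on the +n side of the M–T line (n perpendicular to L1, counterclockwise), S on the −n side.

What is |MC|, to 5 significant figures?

50.612

Tangency of A1 to both parallel lines with radius 17.2 puts V and S at M ± 17.2·n: V = (13.405, 10.778), S = (-13.405, -10.778). Equal radii place A and C the same way about T: A = T + 17.2·n = (43.231, -26.319), C = T − 17.2·n = (16.422, -47.874). Then |MC| = |C − M| = 50.612.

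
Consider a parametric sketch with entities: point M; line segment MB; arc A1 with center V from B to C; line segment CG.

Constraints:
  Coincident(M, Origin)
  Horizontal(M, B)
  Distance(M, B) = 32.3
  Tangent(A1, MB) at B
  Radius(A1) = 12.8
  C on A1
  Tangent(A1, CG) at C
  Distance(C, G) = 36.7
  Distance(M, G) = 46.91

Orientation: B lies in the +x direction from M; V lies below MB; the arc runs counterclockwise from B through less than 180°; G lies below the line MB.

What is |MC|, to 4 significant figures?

22.15

M is at the origin; M and B share the same y with |MB| = 32.3 and B on the +x side, so B = (32.30, 0.000). A1 meets MB tangentially, so VB is at right angles to MB, so V = B + (0, -12.8) = (32.30, -12.80). Since VC ⟂ CG (tangency), |VG| = √(12.8² + 36.7²) = 38.87 regardless of where C sits on A1. So G lies on both circle(M, 46.91) and circle(V, 38.87); the below-MB intersection is G = (11.32, -45.52). C is the foot of the tangent from G: C = (19.85, -9.827).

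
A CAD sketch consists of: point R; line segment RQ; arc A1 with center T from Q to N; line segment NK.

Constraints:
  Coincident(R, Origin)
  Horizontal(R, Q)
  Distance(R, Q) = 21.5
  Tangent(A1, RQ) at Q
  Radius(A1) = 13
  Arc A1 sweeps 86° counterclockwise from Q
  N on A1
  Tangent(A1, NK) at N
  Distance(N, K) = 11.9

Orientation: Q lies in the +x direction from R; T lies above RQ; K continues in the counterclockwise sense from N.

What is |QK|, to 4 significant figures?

27.65

R is at the origin; RQ is horizontal with |RQ| = 21.5 and Q on the +x side, so Q = (21.50, 0.000). A1 meets RQ tangentially, so TQ is at right angles to RQ, so T = Q + (0, 13) = (21.50, 13.00). On A1, Q sits at bearing -90° from T; an 86° counterclockwise sweep puts N at bearing -4°, so N = T + 13.0·(cos -4°, sin -4°) = (34.47, 12.09). A1 meets NK tangentially, so TN is at right angles to NK, so NK runs along (−sin -4°, cos -4°); with |NK| = 11.9, K = (35.30, 23.96). Then |QK| = |K − Q| = 27.65.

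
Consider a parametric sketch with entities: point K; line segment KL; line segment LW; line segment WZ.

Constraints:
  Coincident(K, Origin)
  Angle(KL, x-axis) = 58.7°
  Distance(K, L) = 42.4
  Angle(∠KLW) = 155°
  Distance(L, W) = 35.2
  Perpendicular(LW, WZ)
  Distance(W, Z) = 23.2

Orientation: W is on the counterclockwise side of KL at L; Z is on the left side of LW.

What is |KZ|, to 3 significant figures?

73.8

K is at the origin; KL runs at 58.7° with length 42.4, so L = 42.4·(cos 58.7°, sin 58.7°) = (22.0, 36.2). ∠KLW = 155.0°, so LW runs at 58.7° + (180° − 155.0°) = 83.7° from the x-axis; with |LW| = 35.2, W = L + 35.2·(cos 83.7°, sin 83.7°) = (25.9, 71.2). LW is perpendicular to WZ; with |WZ| = 23.2 on the left of LW, Z = W + 23.2·(-0.994, 0.110) = (2.83, 73.8). Then |KZ| = |Z − K| = 73.8.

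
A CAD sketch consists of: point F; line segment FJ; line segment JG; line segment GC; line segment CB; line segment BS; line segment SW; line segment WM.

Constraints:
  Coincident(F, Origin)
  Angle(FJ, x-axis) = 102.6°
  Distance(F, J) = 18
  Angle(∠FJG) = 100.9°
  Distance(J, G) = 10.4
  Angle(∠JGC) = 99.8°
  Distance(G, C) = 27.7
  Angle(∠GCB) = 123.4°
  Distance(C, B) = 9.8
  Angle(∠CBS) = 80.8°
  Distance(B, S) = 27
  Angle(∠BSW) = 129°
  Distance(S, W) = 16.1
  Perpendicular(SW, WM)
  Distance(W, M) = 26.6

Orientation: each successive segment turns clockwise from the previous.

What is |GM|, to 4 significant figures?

13.24

F is at the origin; FJ runs at 102.6° with length 18.0, so J = (-3.927, 17.57). ∠FJG = 100.9° gives JG at 23.50° from the x-axis; with |JG| = 10.4, G = (5.611, 21.71). ∠JGC = 99.8° gives GC at -56.70° from the x-axis; with |GC| = 27.7, C = (20.82, -1.438). ∠GCB = 123.4° gives CB at -113.3° from the x-axis; with |CB| = 9.8, B = (16.94, -10.44). ∠CBS = 80.8° gives BS at 147.5° from the x-axis; with |BS| = 27.0, S = (-5.829, 4.068). ∠BSW = 129.0° gives SW at 96.50° from the x-axis; with |SW| = 16.1, W = (-7.652, 20.06). The perpendicularity gives WM at right angles to SW, so WM runs at 6.500°; with |WM| = 26.6, M = (18.78, 23.08). Then |GM| = |M − G| = 13.24.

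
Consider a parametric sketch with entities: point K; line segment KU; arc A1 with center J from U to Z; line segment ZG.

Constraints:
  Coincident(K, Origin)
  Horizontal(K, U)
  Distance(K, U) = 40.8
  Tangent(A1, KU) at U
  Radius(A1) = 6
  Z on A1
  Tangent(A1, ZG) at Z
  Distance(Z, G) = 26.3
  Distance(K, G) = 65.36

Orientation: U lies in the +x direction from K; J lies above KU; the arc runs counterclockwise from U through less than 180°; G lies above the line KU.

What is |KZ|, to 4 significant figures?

45.80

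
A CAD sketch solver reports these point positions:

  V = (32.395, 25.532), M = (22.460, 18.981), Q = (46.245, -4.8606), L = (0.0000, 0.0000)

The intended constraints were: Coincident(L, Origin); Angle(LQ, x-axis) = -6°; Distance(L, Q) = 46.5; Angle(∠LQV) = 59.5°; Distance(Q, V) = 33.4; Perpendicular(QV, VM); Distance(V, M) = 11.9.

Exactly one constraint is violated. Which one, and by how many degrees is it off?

Perpendicular(QV, VM) — off by 8.90°.

L = (0.00, 0.00) ✓; LQ at -6.000° ✓; |LQ| = 46.50 ✓; ∠LQV = 59.50° ✓; |QV| = 33.40 ✓; ∠(QV, VM) = 98.90° ✗; |VM| = 11.90 ✓.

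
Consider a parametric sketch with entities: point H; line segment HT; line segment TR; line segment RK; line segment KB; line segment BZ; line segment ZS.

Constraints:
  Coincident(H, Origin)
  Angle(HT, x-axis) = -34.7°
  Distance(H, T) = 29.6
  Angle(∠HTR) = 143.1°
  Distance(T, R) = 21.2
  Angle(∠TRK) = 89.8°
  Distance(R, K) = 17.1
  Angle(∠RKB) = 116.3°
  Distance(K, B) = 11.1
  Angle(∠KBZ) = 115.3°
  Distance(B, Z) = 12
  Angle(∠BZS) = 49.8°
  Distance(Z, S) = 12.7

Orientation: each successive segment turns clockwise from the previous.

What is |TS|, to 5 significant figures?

18.650

H is at the origin; HT runs at -34.7° with length 29.6, so T = (24.335, -16.851). ∠HTR = 143.1° gives TR at -71.600° from the x-axis; with |TR| = 21.2, R = (31.027, -36.967). ∠TRK = 89.8° gives RK at -161.80° from the x-axis; with |RK| = 17.1, K = (14.783, -42.308). ∠RKB = 116.3° gives KB at 134.50° from the x-axis; with |KB| = 11.1, B = (7.0026, -34.391). ∠KBZ = 115.3° gives BZ at 69.800° from the x-axis; with |BZ| = 12.0, Z = (11.146, -23.129). ∠BZS = 49.8° gives ZS at -60.400° from the x-axis; with |ZS| = 12.7, S = (17.419, -34.171). Then |TS| = |S − T| = 18.650.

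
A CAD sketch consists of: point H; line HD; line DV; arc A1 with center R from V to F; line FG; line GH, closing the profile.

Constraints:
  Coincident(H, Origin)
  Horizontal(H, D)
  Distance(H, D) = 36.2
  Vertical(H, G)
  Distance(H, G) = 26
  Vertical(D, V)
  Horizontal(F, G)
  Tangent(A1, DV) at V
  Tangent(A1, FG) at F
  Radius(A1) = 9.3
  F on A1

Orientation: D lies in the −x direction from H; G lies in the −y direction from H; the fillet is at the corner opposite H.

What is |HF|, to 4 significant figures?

37.41

The virtual corner opposite H is at (-36.20, -26.00). Tangency of A1 to DV means the radius RV is perpendicular to DV and the tangent condition forces RF to be normal to FG, with radius 9.3, so the center R sits 9.3 in from both sides at R = (-26.90, -16.70). That places the tangent points at V = (-36.20, -16.70) on DV and F = (-26.90, -26.00) on FG. Then |HF| = |F − H| = 37.41.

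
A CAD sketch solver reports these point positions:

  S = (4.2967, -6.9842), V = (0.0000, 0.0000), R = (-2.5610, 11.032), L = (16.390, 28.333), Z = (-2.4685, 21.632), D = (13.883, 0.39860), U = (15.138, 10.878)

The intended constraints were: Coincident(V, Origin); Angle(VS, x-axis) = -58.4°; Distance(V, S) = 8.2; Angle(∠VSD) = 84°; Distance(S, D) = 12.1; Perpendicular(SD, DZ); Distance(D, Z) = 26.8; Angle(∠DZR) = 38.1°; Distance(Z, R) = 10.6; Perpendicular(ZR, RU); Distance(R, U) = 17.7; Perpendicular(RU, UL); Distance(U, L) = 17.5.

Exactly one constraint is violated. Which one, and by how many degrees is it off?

Perpendicular(RU, UL) — off by 3.60°.

V = (0.00, 0.00) ✓; VS at -58.40° ✓; |VS| = 8.200 ✓; ∠VSD = 84.00° ✓; |SD| = 12.10 ✓; ∠(SD, DZ) = 90.00° ✓; |DZ| = 26.80 ✓; ∠DZR = 38.10° ✓; |ZR| = 10.60 ✓; ∠(ZR, RU) = 90.00° ✓; |RU| = 17.70 ✓; ∠(RU, UL) = 86.40° ✗; |UL| = 17.50 ✓.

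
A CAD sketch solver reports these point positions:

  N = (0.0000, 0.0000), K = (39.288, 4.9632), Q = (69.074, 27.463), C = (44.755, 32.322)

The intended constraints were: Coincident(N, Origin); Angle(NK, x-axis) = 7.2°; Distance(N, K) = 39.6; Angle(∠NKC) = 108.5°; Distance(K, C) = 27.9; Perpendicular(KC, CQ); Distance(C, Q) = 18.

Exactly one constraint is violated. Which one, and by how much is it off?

Distance(C, Q) = 18 — off by 6.80.

N = (0.00, 0.00) ✓; NK at 7.200° ✓; |NK| = 39.60 ✓; ∠NKC = 108.5° ✓; |KC| = 27.90 ✓; ∠(KC, CQ) = 90.00° ✓; |CQ| = 24.80 ✗.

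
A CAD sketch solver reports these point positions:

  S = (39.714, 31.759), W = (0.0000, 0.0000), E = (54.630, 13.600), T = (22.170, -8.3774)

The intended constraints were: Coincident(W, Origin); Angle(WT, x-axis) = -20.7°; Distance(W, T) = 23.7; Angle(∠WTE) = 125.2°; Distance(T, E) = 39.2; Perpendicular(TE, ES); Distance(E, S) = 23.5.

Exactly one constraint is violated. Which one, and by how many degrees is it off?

Perpendicular(TE, ES) — off by 5.30°.

W = (0.00, 0.00) ✓; WT at -20.70° ✓; |WT| = 23.70 ✓; ∠WTE = 125.2° ✓; |TE| = 39.20 ✓; ∠(TE, ES) = 95.30° ✗; |ES| = 23.50 ✓.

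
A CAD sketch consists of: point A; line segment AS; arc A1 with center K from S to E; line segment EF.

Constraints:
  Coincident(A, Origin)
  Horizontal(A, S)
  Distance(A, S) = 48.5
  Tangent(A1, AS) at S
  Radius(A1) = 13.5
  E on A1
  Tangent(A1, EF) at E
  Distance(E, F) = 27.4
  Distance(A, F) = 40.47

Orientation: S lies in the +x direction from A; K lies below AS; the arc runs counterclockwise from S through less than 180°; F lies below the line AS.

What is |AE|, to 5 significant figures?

37.139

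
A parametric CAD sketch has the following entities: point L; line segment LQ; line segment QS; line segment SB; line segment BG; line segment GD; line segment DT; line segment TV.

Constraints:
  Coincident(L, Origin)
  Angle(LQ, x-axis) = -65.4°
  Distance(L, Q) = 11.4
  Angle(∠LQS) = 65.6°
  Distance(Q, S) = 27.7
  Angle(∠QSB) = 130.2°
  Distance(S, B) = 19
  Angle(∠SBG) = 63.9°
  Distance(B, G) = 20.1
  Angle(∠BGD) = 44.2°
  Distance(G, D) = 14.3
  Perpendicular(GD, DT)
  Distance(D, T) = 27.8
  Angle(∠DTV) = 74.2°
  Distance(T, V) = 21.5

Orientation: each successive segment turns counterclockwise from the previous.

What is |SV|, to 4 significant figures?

37.26

L is at the origin; LQ runs at -65.4° with length 11.4, so Q = (4.746, -10.37). ∠LQS = 65.6° gives QS at 49.00° from the x-axis; with |QS| = 27.7, S = (22.92, 10.54). ∠QSB = 130.2° gives SB at 98.80° from the x-axis; with |SB| = 19.0, B = (20.01, 29.32). ∠SBG = 63.9° gives BG at -145.1° from the x-axis; with |BG| = 20.1, G = (3.527, 17.82). ∠BGD = 44.2° gives GD at -9.300° from the x-axis; with |GD| = 14.3, D = (17.64, 15.51). GD ⟂ DT, so DT runs at 80.70°; with |DT| = 27.8, T = (22.13, 42.94). ∠DTV = 74.2° gives TV at -173.5° from the x-axis; with |TV| = 21.5, V = (0.7695, 40.51). Then |SV| = |V − S| = 37.26.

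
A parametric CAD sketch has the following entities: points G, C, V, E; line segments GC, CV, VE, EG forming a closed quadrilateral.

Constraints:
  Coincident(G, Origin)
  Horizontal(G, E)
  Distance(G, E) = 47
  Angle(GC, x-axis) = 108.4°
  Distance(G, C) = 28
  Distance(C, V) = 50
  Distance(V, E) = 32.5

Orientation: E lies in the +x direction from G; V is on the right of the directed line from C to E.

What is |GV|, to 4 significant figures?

23.96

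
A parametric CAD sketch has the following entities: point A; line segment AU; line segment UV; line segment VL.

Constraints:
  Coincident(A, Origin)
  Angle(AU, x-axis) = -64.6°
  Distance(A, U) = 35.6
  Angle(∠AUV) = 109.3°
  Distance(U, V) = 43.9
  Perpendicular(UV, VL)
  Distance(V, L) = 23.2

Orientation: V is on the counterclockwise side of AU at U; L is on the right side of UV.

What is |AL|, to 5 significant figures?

79.529

∠AUV = 109.3°, so UV runs at -64.6° + (180° − 109.3°) = 6.1000° from the x-axis; with |UV| = 43.9, V = U + 43.9·(cos 6.1000°, sin 6.1000°) = (58.922, -27.494). UV is perpendicular to VL; with |VL| = 23.2 on the right of UV, L = V + 23.2·(0.10626, -0.99434) = (61.387, -50.562). Then |AL| = |L − A| = 79.529.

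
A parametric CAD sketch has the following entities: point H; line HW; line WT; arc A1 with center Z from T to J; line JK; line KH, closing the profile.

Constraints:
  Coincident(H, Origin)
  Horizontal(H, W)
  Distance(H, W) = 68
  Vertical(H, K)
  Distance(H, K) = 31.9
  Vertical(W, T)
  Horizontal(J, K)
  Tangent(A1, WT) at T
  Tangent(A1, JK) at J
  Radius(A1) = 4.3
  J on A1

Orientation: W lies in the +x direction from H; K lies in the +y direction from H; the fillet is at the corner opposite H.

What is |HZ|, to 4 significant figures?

69.42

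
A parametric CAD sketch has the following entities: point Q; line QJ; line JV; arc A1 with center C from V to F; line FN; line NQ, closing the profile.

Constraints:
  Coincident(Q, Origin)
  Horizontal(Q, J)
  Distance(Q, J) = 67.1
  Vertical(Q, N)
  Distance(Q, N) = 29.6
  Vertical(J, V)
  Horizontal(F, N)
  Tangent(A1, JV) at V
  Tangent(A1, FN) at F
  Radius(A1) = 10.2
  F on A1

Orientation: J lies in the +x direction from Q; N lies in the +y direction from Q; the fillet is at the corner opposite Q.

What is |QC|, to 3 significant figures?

60.1

Q is at the origin; Q and J share the same y with |QJ| = 67.1 and J on the +x side, so J = (67.1, 0.00). QN is vertical with |QN| = 29.6 and N on the +y side, so N = (0.00, 29.6). The virtual corner opposite Q is at (67.1, 29.6). Tangency of A1 to JV means the radius CV is perpendicular to JV and since A1 is tangent to FN there, CF ⟂ FN, with radius 10.2, so the center C sits 10.2 in from both sides at C = (56.9, 19.4). Then |QC| = |C − Q| = 60.1.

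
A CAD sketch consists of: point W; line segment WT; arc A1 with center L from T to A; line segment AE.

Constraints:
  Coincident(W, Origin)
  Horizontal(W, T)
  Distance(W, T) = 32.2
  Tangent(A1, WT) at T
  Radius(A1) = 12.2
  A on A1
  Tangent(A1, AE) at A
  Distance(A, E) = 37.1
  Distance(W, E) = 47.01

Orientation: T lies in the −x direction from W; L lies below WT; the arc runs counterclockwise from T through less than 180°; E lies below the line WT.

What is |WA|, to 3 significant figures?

45.5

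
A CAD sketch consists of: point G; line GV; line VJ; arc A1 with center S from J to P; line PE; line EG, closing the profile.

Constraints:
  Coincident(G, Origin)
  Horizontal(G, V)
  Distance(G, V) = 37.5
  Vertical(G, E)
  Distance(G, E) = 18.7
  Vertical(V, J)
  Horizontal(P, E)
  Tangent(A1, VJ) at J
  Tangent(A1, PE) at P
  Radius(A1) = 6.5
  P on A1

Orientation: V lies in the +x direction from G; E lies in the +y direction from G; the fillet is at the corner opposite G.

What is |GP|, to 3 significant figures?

36.2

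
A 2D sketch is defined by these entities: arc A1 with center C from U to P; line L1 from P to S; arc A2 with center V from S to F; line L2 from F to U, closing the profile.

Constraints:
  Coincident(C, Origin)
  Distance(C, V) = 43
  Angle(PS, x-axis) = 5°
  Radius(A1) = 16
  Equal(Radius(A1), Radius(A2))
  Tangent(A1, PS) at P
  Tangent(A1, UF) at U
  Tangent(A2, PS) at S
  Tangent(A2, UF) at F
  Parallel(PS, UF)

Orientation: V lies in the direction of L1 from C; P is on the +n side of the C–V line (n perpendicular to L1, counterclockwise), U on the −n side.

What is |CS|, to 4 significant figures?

45.88

Tangency of A1 to both parallel lines with radius 16.0 puts P and U at C ± 16.0·n: P = (-1.394, 15.94), U = (1.394, -15.94). Equal radii place S and F the same way about V: S = V + 16.0·n = (41.44, 19.69), F = V − 16.0·n = (44.23, -12.19). Then |CS| = |S − C| = 45.88.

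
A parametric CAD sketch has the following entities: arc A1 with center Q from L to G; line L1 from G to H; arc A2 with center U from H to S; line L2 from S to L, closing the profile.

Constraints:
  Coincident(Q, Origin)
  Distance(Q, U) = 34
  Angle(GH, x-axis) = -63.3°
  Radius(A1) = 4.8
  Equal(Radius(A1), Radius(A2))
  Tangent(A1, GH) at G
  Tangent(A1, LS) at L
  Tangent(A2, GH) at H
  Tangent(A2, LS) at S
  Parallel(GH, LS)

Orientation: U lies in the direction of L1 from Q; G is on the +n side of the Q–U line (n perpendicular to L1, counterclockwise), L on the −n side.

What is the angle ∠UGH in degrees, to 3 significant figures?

8.04°

The slot axis is L1's direction at -63.3°, so u = (cos -63.3°, sin -63.3°) = (0.449, -0.893) and n = (−sin -63.3°, cos -63.3°) = (0.893, 0.449). Q is at the origin and U lies 34.0 along u from Q, so U = 34.0·u = (15.3, -30.4). Tangency of A1 to both parallel lines with radius 4.8 puts G and L at Q ± 4.8·n: G = (4.29, 2.16), L = (-4.29, -2.16). Equal radii place H and S the same way about U: H = U + 4.8·n = (19.6, -28.2), S = U − 4.8·n = (11.0, -32.5). Then cos ∠UGH = GU·GH / (|GU||GH|), giving 8.04°.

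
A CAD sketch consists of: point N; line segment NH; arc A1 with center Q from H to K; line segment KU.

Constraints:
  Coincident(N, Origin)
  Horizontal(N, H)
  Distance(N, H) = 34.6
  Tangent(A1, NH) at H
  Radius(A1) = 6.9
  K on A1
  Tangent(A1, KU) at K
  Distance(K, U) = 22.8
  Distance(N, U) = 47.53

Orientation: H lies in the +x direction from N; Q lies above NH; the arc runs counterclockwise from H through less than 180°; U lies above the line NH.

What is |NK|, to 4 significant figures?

42.18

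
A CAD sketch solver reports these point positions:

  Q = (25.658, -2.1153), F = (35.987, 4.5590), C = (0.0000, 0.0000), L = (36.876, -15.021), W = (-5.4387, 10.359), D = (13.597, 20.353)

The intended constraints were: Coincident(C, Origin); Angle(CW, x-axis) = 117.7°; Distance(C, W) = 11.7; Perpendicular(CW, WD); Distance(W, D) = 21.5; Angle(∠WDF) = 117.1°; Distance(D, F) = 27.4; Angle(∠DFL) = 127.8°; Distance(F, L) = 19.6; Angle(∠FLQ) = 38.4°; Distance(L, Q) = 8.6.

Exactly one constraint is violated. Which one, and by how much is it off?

Distance(L, Q) = 8.6 — off by 8.50.

C = (0.00, 0.00) ✓; CW at 117.7° ✓; |CW| = 11.70 ✓; ∠(CW, WD) = 90.00° ✓; |WD| = 21.50 ✓; ∠WDF = 117.1° ✓; |DF| = 27.40 ✓; ∠DFL = 127.8° ✓; |FL| = 19.60 ✓; ∠FLQ = 38.40° ✓; |LQ| = 17.10 ✗.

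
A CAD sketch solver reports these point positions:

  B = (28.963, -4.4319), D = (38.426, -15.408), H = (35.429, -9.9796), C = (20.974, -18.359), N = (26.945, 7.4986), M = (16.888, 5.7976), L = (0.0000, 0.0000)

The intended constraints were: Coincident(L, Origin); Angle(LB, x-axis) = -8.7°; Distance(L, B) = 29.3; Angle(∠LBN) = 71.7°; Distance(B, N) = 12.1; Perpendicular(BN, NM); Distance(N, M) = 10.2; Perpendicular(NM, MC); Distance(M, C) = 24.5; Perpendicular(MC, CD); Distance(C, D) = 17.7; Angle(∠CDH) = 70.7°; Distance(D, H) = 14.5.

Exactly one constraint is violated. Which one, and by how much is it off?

Distance(D, H) = 14.5 — off by 8.30.

L = (0.00, 0.00) ✓; LB at -8.700° ✓; |LB| = 29.30 ✓; ∠LBN = 71.70° ✓; |BN| = 12.10 ✓; ∠(BN, NM) = 90.00° ✓; |NM| = 10.20 ✓; ∠(NM, MC) = 90.00° ✓; |MC| = 24.50 ✓; ∠(MC, CD) = 90.00° ✓; |CD| = 17.70 ✓; ∠CDH = 70.69° ✓; |DH| = 6.201 ✗.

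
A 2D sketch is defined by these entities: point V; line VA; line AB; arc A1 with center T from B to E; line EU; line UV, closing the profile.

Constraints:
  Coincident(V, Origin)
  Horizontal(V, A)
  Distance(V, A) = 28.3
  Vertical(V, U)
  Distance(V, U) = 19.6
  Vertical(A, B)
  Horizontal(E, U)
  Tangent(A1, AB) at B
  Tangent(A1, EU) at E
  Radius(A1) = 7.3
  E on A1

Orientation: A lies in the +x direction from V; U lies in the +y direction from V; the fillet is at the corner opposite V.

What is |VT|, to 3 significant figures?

24.3

V is at the origin; V and A share the same y with |VA| = 28.3 and A on the +x side, so A = (28.3, 0.00). VU is vertical with |VU| = 19.6 and U on the +y side, so U = (0.00, 19.6). The virtual corner opposite V is at (28.3, 19.6). The tangent condition forces TB to be normal to AB and the tangent condition forces TE to be normal to EU, with radius 7.3, so the center T sits 7.3 in from both sides at T = (21.0, 12.3). Then |VT| = |T − V| = 24.3.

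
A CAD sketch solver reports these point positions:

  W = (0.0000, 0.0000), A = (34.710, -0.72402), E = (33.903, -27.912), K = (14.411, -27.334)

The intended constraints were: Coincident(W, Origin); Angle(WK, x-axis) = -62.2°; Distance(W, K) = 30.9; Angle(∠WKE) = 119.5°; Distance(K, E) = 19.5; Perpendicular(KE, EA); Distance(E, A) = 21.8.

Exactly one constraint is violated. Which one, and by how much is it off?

Distance(E, A) = 21.8 — off by 5.40.

W = (0.00, 0.00) ✓; WK at -62.20° ✓; |WK| = 30.90 ✓; ∠WKE = 119.5° ✓; |KE| = 19.50 ✓; ∠(KE, EA) = 90.00° ✓; |EA| = 27.20 ✗.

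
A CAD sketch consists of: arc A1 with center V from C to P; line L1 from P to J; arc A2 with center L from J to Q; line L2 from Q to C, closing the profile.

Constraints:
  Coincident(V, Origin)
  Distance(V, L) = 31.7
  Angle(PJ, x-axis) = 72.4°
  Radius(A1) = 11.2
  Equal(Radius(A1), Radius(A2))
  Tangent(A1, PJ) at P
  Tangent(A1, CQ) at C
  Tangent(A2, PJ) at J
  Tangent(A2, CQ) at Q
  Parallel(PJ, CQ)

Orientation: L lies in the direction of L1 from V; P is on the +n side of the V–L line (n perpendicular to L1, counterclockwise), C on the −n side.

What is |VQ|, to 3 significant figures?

33.6

The slot axis is L1's direction at 72.4°, so u = (cos 72.4°, sin 72.4°) = (0.302, 0.953) and n = (−sin 72.4°, cos 72.4°) = (-0.953, 0.302). V is at the origin and L lies 31.7 along u from V, so L = 31.7·u = (9.59, 30.2). Tangency of A1 to both parallel lines with radius 11.2 puts P and C at V ± 11.2·n: P = (-10.7, 3.39), C = (10.7, -3.39). Equal radii place J and Q the same way about L: J = L + 11.2·n = (-1.09, 33.6), Q = L − 11.2·n = (20.3, 26.8). Then |VQ| = |Q − V| = 33.6.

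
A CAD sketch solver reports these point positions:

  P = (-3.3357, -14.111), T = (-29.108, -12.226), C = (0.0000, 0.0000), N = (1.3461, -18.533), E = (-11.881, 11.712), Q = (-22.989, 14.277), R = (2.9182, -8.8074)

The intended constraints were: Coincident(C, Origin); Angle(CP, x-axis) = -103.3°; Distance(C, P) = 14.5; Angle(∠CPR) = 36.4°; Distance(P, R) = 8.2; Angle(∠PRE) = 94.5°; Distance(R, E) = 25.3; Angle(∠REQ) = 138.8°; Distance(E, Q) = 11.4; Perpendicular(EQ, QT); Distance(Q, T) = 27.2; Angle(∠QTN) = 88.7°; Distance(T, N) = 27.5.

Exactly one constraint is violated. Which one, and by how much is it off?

Distance(T, N) = 27.5 — off by 3.60.

C = (0.00, 0.00) ✓; CP at -103.3° ✓; |CP| = 14.50 ✓; ∠CPR = 36.40° ✓; |PR| = 8.200 ✓; ∠PRE = 94.50° ✓; |RE| = 25.30 ✓; ∠REQ = 138.8° ✓; |EQ| = 11.40 ✓; ∠(EQ, QT) = 90.00° ✓; |QT| = 27.20 ✓; ∠QTN = 88.70° ✓; |TN| = 31.10 ✗.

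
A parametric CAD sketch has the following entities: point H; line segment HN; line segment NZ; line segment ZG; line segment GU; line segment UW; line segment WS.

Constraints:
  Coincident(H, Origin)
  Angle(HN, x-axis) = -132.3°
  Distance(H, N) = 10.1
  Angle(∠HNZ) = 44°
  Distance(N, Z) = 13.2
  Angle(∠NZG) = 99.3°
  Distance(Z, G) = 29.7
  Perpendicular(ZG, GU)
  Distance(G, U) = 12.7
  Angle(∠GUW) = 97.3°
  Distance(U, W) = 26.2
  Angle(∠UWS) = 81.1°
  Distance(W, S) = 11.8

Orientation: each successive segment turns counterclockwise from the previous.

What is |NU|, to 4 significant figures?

31.83

H is at the origin; HN runs at -132.3° with length 10.1, so N = (-6.797, -7.470). ∠HNZ = 44.0° gives NZ at 3.700° from the x-axis; with |NZ| = 13.2, Z = (6.375, -6.618). ∠NZG = 99.3° gives ZG at 84.40° from the x-axis; with |ZG| = 29.7, G = (9.273, 22.94). ZG is perpendicular to GU, so GU runs at 174.4°; with |GU| = 12.7, U = (-3.366, 24.18). Then |NU| = |U − N| = 31.83.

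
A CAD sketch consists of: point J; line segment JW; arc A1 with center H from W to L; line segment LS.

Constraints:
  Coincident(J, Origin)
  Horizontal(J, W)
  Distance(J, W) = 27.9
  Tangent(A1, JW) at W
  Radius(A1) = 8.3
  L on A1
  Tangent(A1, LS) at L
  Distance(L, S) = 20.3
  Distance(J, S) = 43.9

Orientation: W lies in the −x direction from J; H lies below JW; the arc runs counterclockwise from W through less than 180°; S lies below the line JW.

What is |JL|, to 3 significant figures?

37.4

Checks: |HL| = 8.300 ✓; ∠(HL, LS) = 90.00° ✓; |LS| = 20.30 ✓; |JS| = 43.90 ✓.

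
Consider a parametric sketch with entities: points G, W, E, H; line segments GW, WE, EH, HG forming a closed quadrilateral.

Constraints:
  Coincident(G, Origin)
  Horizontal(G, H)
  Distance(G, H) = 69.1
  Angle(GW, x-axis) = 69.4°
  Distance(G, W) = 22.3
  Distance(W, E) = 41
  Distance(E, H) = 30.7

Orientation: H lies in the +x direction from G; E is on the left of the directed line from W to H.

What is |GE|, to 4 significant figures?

53.95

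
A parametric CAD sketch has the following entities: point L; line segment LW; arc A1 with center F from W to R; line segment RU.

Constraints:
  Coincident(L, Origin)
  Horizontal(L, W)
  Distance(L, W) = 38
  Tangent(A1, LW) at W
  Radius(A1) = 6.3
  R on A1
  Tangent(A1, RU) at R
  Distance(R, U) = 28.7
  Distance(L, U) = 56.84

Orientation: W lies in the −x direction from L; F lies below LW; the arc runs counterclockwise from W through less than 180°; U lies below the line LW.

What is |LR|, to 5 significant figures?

44.726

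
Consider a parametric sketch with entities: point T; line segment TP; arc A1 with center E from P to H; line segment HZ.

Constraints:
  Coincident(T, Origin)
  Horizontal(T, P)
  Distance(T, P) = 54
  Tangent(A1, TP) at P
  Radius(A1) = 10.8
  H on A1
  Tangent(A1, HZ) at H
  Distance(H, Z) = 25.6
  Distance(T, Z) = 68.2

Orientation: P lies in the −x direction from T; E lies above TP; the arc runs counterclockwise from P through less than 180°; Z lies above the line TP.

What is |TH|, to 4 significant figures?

47.16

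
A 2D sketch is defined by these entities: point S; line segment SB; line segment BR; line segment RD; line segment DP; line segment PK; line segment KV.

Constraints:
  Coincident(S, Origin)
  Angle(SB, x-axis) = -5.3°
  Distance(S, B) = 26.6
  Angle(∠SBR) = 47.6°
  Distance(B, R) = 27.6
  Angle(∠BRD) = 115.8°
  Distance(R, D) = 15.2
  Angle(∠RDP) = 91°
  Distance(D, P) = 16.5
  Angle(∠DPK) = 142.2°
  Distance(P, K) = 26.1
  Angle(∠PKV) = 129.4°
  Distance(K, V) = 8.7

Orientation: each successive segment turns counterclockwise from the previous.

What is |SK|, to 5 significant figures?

24.322

S is at the origin; SB runs at -5.3° with length 26.6, so B = (26.486, -2.4571). ∠SBR = 47.6° gives BR at 127.10° from the x-axis; with |BR| = 27.6, R = (9.8377, 19.556). ∠BRD = 115.8° gives RD at -168.70° from the x-axis; with |RD| = 15.2, D = (-5.0676, 16.578). ∠RDP = 91.0° gives DP at -79.700° from the x-axis; with |DP| = 16.5, P = (-2.1174, 0.34377). ∠DPK = 142.2° gives PK at -41.900° from the x-axis; with |PK| = 26.1, K = (17.309, -17.087). Then |SK| = |K − S| = 24.322.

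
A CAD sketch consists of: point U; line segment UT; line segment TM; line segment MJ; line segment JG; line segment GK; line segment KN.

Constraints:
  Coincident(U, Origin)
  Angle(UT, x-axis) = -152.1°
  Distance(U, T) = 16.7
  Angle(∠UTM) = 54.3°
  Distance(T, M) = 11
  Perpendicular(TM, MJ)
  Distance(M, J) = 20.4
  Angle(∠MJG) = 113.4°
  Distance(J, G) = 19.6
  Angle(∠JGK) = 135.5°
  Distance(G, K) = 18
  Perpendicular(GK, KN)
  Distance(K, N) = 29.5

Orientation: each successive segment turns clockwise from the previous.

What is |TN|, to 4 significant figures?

14.39

U is at the origin; UT runs at -152.1° with length 16.7, so T = (-14.76, -7.814). ∠UTM = 54.3° gives TM at 82.20° from the x-axis; with |TM| = 11.0, M = (-13.27, 3.084). TM ⟂ MJ, so MJ runs at -7.800°; with |MJ| = 20.4, J = (6.945, 0.3152). ∠MJG = 113.4° gives JG at -74.40° from the x-axis; with |JG| = 19.6, G = (12.22, -18.56). ∠JGK = 135.5° gives GK at -118.9° from the x-axis; with |GK| = 18.0, K = (3.517, -34.32). GK is perpendicular to KN, so KN runs at 151.1°; with |KN| = 29.5, N = (-22.31, -20.06). Then |TN| = |N − T| = 14.39.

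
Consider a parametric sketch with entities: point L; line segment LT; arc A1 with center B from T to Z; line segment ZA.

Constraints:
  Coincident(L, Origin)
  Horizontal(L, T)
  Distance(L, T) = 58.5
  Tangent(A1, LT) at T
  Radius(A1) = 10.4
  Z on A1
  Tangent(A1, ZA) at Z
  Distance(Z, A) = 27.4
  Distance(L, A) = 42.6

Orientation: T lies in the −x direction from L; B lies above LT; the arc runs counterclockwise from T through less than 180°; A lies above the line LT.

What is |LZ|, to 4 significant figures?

50.36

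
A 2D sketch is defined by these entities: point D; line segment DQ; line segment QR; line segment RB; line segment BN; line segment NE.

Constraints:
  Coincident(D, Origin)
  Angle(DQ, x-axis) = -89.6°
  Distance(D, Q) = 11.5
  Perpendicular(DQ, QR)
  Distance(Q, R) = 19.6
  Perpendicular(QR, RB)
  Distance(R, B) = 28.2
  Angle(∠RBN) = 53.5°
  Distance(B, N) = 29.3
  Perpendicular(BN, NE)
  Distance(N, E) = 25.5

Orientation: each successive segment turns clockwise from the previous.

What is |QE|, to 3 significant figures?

14.8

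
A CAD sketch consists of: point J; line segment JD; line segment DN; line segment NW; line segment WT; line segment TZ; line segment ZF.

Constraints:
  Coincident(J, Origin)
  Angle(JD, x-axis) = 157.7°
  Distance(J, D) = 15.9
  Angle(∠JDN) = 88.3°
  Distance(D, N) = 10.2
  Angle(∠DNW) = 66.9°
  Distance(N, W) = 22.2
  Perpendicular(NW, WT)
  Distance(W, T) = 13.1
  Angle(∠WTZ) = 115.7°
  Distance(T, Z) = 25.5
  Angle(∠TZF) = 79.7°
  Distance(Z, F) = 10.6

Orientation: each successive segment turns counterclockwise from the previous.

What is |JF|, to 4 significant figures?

24.72

J is at the origin; JD runs at 157.7° with length 15.9, so D = (-14.71, 6.033). ∠JDN = 88.3° gives DN at -110.6° from the x-axis; with |DN| = 10.2, N = (-18.30, -3.514). ∠DNW = 66.9° gives NW at 2.500° from the x-axis; with |NW| = 22.2, W = (3.879, -2.546). The perpendicularity gives WT at right angles to NW, so WT runs at 92.50°; with |WT| = 13.1, T = (3.308, 10.54). ∠WTZ = 115.7° gives TZ at 156.8° from the x-axis; with |TZ| = 25.5, Z = (-20.13, 20.59). ∠TZF = 79.7° gives ZF at -102.9° from the x-axis; with |ZF| = 10.6, F = (-22.50, 10.25). Then |JF| = |F − J| = 24.72.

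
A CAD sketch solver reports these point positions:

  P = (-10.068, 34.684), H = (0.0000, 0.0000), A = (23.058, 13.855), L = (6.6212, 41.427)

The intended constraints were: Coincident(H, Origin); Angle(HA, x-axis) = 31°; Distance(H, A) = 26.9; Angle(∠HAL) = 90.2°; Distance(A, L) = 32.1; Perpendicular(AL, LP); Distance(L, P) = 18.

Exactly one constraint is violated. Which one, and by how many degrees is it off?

Perpendicular(AL, LP) — off by 8.80°.

H = (0.00, 0.00) ✓; HA at 31.00° ✓; |HA| = 26.90 ✓; ∠HAL = 90.20° ✓; |AL| = 32.10 ✓; ∠(AL, LP) = 81.20° ✗; |LP| = 18.00 ✓.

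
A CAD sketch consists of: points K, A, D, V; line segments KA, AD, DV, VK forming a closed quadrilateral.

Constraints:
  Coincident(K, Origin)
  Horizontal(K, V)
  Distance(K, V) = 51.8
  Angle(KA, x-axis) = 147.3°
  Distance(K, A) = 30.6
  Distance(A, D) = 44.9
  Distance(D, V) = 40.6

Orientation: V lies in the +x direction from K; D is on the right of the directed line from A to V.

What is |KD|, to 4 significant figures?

14.30

Checks: |KV| = 51.80 ✓; |KA| = 30.60 ✓; |AD| = 44.90 ✓; |DV| = 40.60 ✓.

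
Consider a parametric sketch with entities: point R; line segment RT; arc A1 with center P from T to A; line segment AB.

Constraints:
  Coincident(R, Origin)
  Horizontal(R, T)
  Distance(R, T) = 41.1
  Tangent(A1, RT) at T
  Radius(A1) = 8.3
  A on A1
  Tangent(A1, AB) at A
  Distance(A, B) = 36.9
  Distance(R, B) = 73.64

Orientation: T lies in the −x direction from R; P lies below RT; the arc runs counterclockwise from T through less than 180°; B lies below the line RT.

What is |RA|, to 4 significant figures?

49.16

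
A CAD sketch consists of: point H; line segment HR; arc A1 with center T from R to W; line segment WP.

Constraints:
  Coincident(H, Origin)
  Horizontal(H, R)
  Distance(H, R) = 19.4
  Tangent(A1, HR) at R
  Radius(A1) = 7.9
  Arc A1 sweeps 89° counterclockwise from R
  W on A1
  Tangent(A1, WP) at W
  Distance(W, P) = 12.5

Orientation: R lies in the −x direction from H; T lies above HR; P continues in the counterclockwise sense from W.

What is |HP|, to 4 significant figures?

23.19

H is at the origin; HR is horizontal with |HR| = 19.4 and R on the −x side, so R = (-19.40, 0.000). The tangent condition forces TR to be normal to HR, so T = R + (0, 7.9) = (-19.40, 7.900). On A1, R sits at bearing -90° from T; an 89° counterclockwise sweep puts W at bearing -1°, so W = T + 7.9·(cos -1°, sin -1°) = (-11.50, 7.762). Since A1 is tangent to WP there, TW ⟂ WP, so WP runs along (−sin -1°, cos -1°); with |WP| = 12.5, P = (-11.28, 20.26). Then |HP| = |P − H| = 23.19.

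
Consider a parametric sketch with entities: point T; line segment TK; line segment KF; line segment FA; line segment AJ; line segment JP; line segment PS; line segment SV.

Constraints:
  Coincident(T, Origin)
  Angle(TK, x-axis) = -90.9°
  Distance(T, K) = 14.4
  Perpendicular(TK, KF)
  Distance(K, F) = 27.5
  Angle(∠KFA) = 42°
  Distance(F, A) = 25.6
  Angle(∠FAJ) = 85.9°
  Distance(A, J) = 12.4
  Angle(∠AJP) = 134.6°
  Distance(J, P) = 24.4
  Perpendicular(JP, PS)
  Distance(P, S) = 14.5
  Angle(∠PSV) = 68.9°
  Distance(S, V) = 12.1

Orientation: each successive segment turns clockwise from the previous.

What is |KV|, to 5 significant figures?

13.349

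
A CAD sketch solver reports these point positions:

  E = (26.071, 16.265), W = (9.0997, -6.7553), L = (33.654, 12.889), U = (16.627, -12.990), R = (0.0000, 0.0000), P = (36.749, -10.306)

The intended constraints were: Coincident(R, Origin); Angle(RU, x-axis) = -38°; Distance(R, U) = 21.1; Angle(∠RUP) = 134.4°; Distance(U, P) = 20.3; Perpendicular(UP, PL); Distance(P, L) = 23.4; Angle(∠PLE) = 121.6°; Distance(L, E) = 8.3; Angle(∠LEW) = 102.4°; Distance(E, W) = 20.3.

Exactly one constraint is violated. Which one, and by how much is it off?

Distance(E, W) = 20.3 — off by 8.30.

R = (0.00, 0.00) ✓; RU at -38.00° ✓; |RU| = 21.10 ✓; ∠RUP = 134.4° ✓; |UP| = 20.30 ✓; ∠(UP, PL) = 90.00° ✓; |PL| = 23.40 ✓; ∠PLE = 121.6° ✓; |LE| = 8.301 ✓; ∠LEW = 102.4° ✓; |EW| = 28.60 ✗.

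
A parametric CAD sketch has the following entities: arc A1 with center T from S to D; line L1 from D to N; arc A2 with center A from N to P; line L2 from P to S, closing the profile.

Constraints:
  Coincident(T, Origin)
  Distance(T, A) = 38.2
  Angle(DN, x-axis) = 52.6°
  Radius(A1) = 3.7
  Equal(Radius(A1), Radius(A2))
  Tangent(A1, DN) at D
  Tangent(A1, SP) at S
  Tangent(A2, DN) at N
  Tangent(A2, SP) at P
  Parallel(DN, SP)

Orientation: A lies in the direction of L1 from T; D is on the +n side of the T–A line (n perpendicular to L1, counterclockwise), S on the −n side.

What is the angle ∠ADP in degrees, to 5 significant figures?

5.4311°

The slot axis is L1's direction at 52.6°, so u = (cos 52.6°, sin 52.6°) = (0.60738, 0.79441) and n = (−sin 52.6°, cos 52.6°) = (-0.79441, 0.60738). T is at the origin and A lies 38.2 along u from T, so A = 38.2·u = (23.202, 30.347). Tangency of A1 to both parallel lines with radius 3.7 puts D and S at T ± 3.7·n: D = (-2.9393, 2.2473), S = (2.9393, -2.2473). Equal radii place N and P the same way about A: N = A + 3.7·n = (20.262, 32.594), P = A − 3.7·n = (26.141, 28.099). Then cos ∠ADP = DA·DP / (|DA||DP|), giving 5.4311°.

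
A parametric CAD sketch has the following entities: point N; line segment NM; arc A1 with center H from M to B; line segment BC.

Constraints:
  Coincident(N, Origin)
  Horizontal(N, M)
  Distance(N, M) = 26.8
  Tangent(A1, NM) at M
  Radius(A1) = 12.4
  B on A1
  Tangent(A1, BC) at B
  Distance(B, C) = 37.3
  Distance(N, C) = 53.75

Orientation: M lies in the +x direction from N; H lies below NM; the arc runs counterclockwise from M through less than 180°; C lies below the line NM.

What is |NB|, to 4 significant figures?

19.81

Checks: N = (0.00, 0.00) ✓; |HB| = 12.40 ✓; ∠(HB, BC) = 90.00° ✓; |BC| = 37.30 ✓; |NC| = 53.75 ✓.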